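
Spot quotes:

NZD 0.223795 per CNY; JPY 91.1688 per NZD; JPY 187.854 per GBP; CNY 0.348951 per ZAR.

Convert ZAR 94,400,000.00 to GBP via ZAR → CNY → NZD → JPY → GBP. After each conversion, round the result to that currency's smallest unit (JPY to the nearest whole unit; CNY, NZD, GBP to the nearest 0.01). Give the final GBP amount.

ZAR 94,400,000.00 × 0.348951 = CNY 32,940,974.40
CNY 32,940,974.40 × 0.223795 = NZD 7,372,025.37
NZD 7,372,025.37 × 91.1688 = JPY 672,098,707
JPY 672,098,707 ÷ 187.854 = GBP 3,577,771.60

GBP 3,577,771.60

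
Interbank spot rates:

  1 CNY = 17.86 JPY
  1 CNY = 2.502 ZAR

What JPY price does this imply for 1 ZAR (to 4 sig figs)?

ZAR/JPY = 7.138

1 ZAR ÷ 2.502 = 0.39968 CNY
0.39968 CNY × 17.86 = 7.13829 JPY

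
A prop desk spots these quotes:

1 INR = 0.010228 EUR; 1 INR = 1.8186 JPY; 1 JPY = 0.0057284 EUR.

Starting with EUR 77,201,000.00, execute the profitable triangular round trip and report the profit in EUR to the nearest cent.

Profit: EUR 1,431,616.91

Profitable loop is EUR → INR → JPY → EUR:
EUR 77,201,000.00 ÷ 0.010228 = INR 7,548,005,475.17
INR 7,548,005,475.17 × 1.8186 = JPY 13,726,802,757
JPY 13,726,802,757 × 0.0057284 = EUR 78,632,616.91
Profit = EUR 78,632,616.91 − EUR 77,201,000.00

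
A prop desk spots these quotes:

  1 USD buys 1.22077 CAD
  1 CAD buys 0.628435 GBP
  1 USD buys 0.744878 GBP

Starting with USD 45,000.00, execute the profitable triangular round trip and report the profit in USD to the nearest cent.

Profitable loop is USD → CAD → GBP → USD:
USD 45,000.00 × 1.22077 = CAD 54,934.65
CAD 54,934.65 × 0.628435 = GBP 34,522.86
GBP 34,522.86 ÷ 0.744878 = USD 46,346.99
Profit = USD 46,346.99 − USD 45,000.00

Profit: USD 1,346.99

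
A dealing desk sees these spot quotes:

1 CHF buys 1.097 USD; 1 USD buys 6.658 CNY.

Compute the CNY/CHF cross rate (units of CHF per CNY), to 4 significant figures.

1 CNY ÷ 6.658 = 0.150195 USD
0.150195 USD ÷ 1.097 = 0.136915 CHF

CNY/CHF = 0.1369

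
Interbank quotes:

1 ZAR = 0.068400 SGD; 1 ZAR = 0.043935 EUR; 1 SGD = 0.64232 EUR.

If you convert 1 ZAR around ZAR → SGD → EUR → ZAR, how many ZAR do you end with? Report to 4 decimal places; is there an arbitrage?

1.0000 (no arbitrage)

Around ZAR → SGD → EUR → ZAR: 1 × 0.068400 × 0.64232 ÷ 0.043935 = 0.999993
Product ≈ 1 (deviation 0.001%, within rounding noise).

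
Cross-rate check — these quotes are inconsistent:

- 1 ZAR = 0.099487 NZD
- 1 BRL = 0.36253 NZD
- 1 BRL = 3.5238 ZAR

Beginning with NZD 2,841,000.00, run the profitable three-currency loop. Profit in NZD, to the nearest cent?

Profitable loop is NZD → ZAR → BRL → NZD:
NZD 2,841,000.00 ÷ 0.099487 = ZAR 28,556,494.82
ZAR 28,556,494.82 ÷ 3.5238 = BRL 8,103,892.05
BRL 8,103,892.05 × 0.36253 = NZD 2,937,903.99
Profit = NZD 2,937,903.99 − NZD 2,841,000.00

Profit: NZD 96,903.99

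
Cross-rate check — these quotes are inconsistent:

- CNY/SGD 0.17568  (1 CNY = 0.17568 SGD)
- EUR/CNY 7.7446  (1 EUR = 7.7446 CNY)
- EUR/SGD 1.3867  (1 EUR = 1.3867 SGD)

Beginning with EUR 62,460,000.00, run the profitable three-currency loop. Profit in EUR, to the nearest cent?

Profitable loop is EUR → SGD → CNY → EUR:
EUR 62,460,000.00 × 1.3867 = SGD 86,613,282.00
SGD 86,613,282.00 ÷ 0.17568 = CNY 493,017,315.57
CNY 493,017,315.57 ÷ 7.7446 = EUR 63,659,493.79
Profit = EUR 63,659,493.79 − EUR 62,460,000.00

Profit: EUR 1,199,493.79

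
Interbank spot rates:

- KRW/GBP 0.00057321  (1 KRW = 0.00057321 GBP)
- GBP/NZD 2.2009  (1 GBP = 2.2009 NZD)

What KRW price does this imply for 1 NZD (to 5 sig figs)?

1 NZD ÷ 2.2009 = 0.45436 GBP
0.45436 GBP ÷ 0.00057321 = 792.658 KRW

NZD/KRW = 792.66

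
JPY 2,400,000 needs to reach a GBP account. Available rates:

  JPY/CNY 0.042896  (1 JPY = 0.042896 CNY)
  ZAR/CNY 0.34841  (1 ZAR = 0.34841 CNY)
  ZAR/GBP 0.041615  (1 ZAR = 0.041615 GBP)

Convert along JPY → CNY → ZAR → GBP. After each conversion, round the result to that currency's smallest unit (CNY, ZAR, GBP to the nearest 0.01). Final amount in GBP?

JPY 2,400,000 × 0.042896 = CNY 102,950.40
CNY 102,950.40 ÷ 0.34841 = ZAR 295,486.35
ZAR 295,486.35 × 0.041615 = GBP 12,296.66

GBP 12,296.66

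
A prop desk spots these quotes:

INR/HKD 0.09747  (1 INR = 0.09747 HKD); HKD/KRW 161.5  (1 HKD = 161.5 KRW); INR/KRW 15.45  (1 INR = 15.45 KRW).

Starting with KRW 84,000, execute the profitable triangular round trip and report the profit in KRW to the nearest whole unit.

Profitable loop is KRW → INR → HKD → KRW:
KRW 84,000 ÷ 15.45 = INR 5,436.89
INR 5,436.89 × 0.09747 = HKD 529.93
HKD 529.93 × 161.5 = KRW 85,584
Profit = KRW 85,584 − KRW 84,000

Profit: KRW 1,584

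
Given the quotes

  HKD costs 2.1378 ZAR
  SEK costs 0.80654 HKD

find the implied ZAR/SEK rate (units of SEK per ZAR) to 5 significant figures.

1 ZAR ÷ 2.1378 = 0.467771 HKD
0.467771 HKD ÷ 0.80654 = 0.579972 SEK

ZAR/SEK = 0.57997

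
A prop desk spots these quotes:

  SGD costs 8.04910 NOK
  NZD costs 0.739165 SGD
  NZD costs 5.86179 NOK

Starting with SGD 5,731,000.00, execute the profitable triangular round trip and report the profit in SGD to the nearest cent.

Profitable loop is SGD → NOK → NZD → SGD:
SGD 5,731,000.00 × 8.04910 = NOK 46,129,392.10
NOK 46,129,392.10 ÷ 5.86179 = NZD 7,869,506.09
NZD 7,869,506.09 × 0.739165 = SGD 5,816,863.47
Profit = SGD 5,816,863.47 − SGD 5,731,000.00

Profit: SGD 85,863.47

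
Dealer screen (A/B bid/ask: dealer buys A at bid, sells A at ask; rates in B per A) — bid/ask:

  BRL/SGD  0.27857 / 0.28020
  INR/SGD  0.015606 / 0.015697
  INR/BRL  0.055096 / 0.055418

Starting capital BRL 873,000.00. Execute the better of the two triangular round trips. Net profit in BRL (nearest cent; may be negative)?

Net profit: BRL 4,378.26

Best loop BRL → INR → SGD → BRL:
BRL 873,000.00 ÷ 0.055418 (buy INR at ask) = INR 15,753,004.44
INR 15,753,004.44 × 0.015606 (sell INR at bid) = SGD 245,841.39
SGD 245,841.39 ÷ 0.28020 (buy BRL at ask) = BRL 877,378.26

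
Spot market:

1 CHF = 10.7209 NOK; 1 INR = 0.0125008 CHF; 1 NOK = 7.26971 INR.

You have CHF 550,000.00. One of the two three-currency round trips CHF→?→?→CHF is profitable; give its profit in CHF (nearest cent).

Profit: CHF 14,516.38

Profitable loop is CHF → INR → NOK → CHF:
CHF 550,000.00 ÷ 0.0125008 = INR 43,997,184.18
INR 43,997,184.18 ÷ 7.26971 = NOK 6,052,123.70
NOK 6,052,123.70 ÷ 10.7209 = CHF 564,516.38
Profit = CHF 564,516.38 − CHF 550,000.00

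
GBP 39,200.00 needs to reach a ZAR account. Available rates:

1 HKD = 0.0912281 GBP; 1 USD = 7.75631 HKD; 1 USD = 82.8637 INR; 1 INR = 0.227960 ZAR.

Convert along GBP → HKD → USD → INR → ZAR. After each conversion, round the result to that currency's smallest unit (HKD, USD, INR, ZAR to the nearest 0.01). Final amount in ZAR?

GBP 39,200.00 ÷ 0.0912281 = HKD 429,692.17
HKD 429,692.17 ÷ 7.75631 = USD 55,399.05
USD 55,399.05 × 82.8637 = INR 4,590,570.26
INR 4,590,570.26 × 0.227960 = ZAR 1,046,466.40

ZAR 1,046,466.40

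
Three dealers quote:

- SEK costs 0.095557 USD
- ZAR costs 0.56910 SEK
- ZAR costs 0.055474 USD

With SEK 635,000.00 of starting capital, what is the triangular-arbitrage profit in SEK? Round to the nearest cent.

Profit: SEK 12,757.00

Profitable loop is SEK → ZAR → USD → SEK:
SEK 635,000.00 ÷ 0.56910 = ZAR 1,115,796.87
ZAR 1,115,796.87 × 0.055474 = USD 61,897.72
USD 61,897.72 ÷ 0.095557 = SEK 647,757.00
Profit = SEK 647,757.00 − SEK 635,000.00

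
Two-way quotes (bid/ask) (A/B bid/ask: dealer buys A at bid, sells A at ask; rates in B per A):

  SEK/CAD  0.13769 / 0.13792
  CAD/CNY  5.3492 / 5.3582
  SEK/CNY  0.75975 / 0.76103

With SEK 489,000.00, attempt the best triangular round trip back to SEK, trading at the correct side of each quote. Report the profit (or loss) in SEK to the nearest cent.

Best loop SEK → CNY → CAD → SEK:
SEK 489,000.00 × 0.75975 (sell SEK at bid) = CNY 371,517.75
CNY 371,517.75 ÷ 5.3582 (buy CAD at ask) = CAD 69,336.30
CAD 69,336.30 ÷ 0.13792 (buy SEK at ask) = SEK 502,728.38

Net profit: SEK 13,728.38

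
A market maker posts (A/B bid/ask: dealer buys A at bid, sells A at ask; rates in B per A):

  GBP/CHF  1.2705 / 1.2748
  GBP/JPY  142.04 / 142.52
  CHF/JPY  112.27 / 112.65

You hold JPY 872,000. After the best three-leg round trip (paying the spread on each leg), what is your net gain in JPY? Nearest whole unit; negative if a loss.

Best loop JPY → GBP → CHF → JPY:
JPY 872,000 ÷ 142.52 (buy GBP at ask) = GBP 6,118.44
GBP 6,118.44 × 1.2705 (sell GBP at bid) = CHF 7,773.48
CHF 7,773.48 × 112.27 (sell CHF at bid) = JPY 872,728

Net profit: JPY 728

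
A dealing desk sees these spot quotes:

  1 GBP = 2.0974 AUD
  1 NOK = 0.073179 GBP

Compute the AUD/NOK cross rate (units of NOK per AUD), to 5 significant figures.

1 AUD ÷ 2.0974 = 0.476781 GBP
0.476781 GBP ÷ 0.073179 = 6.51527 NOK

AUD/NOK = 6.5153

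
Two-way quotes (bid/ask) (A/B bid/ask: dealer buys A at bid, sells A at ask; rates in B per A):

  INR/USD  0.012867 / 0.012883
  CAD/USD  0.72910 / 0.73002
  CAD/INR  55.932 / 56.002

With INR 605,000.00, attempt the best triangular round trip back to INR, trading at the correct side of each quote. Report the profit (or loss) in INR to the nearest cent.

Best loop INR → CAD → USD → INR:
INR 605,000.00 ÷ 56.002 (buy CAD at ask) = CAD 10,803.19
CAD 10,803.19 × 0.72910 (sell CAD at bid) = USD 7,876.60
USD 7,876.60 ÷ 0.012883 (buy INR at ask) = INR 611,395.06

Net profit: INR 6,395.06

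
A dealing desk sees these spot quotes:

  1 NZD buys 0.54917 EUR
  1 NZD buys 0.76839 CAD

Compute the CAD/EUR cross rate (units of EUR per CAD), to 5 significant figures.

CAD/EUR = 0.71470

1 CAD ÷ 0.76839 = 1.30142 NZD
1.30142 NZD × 0.54917 = 0.714702 EUR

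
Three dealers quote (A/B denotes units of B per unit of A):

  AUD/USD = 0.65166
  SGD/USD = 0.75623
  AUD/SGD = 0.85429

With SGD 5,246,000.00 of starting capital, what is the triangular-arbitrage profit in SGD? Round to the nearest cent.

Profit: SGD 45,637.99

Profitable loop is SGD → AUD → USD → SGD:
SGD 5,246,000.00 ÷ 0.85429 = AUD 6,140,771.87
AUD 6,140,771.87 × 0.65166 = USD 4,001,695.40
USD 4,001,695.40 ÷ 0.75623 = SGD 5,291,637.99
Profit = SGD 5,291,637.99 − SGD 5,246,000.00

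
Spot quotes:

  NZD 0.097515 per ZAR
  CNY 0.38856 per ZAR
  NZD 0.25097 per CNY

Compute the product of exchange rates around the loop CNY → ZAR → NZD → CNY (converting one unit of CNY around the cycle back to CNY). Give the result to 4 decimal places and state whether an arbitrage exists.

Around CNY → ZAR → NZD → CNY: 1 ÷ 0.38856 × 0.097515 ÷ 0.25097 = 0.999980
Product ≈ 1 (deviation 0.002%, within rounding noise).

1.0000 (no arbitrage)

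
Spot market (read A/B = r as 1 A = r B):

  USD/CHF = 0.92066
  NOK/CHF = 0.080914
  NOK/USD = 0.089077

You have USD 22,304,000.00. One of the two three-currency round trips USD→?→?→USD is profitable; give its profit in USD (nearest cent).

Profitable loop is USD → CHF → NOK → USD:
USD 22,304,000.00 × 0.92066 = CHF 20,534,400.64
CHF 20,534,400.64 ÷ 0.080914 = NOK 253,780,565.04
NOK 253,780,565.04 × 0.089077 = USD 22,606,011.39
Profit = USD 22,606,011.39 − USD 22,304,000.00

Profit: USD 302,011.39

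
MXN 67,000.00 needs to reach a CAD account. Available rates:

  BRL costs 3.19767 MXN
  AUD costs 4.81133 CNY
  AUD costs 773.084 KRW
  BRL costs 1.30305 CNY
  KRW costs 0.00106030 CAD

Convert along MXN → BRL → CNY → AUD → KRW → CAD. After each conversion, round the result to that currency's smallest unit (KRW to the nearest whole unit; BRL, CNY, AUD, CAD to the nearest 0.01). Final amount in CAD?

CAD 4,651.49

MXN 67,000.00 ÷ 3.19767 = BRL 20,952.76
BRL 20,952.76 × 1.30305 = CNY 27,302.49
CNY 27,302.49 ÷ 4.81133 = AUD 5,674.62
AUD 5,674.62 × 773.084 = KRW 4,386,958
KRW 4,386,958 × 0.00106030 = CAD 4,651.49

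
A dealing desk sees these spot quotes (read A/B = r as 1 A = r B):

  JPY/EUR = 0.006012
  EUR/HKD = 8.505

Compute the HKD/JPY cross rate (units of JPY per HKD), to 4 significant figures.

HKD/JPY = 19.56

1 HKD ÷ 8.505 = 0.117578 EUR
0.117578 EUR ÷ 0.006012 = 19.5572 JPY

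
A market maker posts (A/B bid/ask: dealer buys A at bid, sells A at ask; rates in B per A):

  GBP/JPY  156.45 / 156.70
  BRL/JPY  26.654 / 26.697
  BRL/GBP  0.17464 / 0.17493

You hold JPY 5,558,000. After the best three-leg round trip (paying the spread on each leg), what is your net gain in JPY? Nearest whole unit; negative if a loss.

Net profit: JPY 130,207

Best loop JPY → BRL → GBP → JPY:
JPY 5,558,000 ÷ 26.697 (buy BRL at ask) = BRL 208,188.19
BRL 208,188.19 × 0.17464 (sell BRL at bid) = GBP 36,357.98
GBP 36,357.98 × 156.45 (sell GBP at bid) = JPY 5,688,207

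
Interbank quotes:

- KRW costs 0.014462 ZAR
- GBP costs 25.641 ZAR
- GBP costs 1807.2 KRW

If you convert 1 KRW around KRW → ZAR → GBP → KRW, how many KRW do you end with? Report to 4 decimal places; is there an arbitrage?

Around KRW → ZAR → GBP → KRW: 1 × 0.014462 ÷ 25.641 × 1807.2 = 1.019294
Product > 1; profitable direction is KRW → ZAR → GBP → KRW.

1.0193 (arbitrage exists)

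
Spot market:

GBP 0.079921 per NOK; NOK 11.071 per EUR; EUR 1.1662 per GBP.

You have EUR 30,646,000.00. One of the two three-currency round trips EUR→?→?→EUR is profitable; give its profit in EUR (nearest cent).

Profit: EUR 976,383.00

Profitable loop is EUR → NOK → GBP → EUR:
EUR 30,646,000.00 × 11.071 = NOK 339,281,866.00
NOK 339,281,866.00 × 0.079921 = GBP 27,115,746.01
GBP 27,115,746.01 × 1.1662 = EUR 31,622,383.00
Profit = EUR 31,622,383.00 − EUR 30,646,000.00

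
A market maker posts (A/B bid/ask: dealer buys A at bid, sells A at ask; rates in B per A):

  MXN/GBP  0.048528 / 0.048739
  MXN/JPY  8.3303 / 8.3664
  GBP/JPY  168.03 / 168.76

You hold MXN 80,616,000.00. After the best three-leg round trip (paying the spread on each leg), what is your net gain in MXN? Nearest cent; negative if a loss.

Best loop MXN → JPY → GBP → MXN:
MXN 80,616,000.00 × 8.3303 (sell MXN at bid) = JPY 671,555,465
JPY 671,555,465 ÷ 168.76 (buy GBP at ask) = GBP 3,979,352.13
GBP 3,979,352.13 ÷ 0.048739 (buy MXN at ask) = MXN 81,646,158.64

Net profit: MXN 1,030,158.64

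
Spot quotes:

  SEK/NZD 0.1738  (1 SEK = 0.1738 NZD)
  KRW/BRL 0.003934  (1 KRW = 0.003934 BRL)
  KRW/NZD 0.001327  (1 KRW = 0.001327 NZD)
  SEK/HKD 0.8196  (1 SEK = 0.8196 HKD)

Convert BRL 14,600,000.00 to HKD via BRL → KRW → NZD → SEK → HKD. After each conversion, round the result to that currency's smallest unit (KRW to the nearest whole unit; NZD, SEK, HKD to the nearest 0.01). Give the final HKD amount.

HKD 23,224,244.78

BRL 14,600,000.00 ÷ 0.003934 = KRW 3,711,235,384
KRW 3,711,235,384 × 0.001327 = NZD 4,924,809.35
NZD 4,924,809.35 ÷ 0.1738 = SEK 28,336,072.21
SEK 28,336,072.21 × 0.8196 = HKD 23,224,244.78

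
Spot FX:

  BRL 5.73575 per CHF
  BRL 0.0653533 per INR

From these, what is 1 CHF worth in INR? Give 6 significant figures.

1 CHF × 5.73575 = 5.73575 BRL
5.73575 BRL ÷ 0.0653533 = 87.7653 INR

CHF/INR = 87.7653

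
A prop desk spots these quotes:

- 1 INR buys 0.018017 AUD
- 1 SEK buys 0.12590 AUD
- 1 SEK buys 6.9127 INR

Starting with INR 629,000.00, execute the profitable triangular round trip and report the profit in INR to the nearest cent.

Profitable loop is INR → SEK → AUD → INR:
INR 629,000.00 ÷ 6.9127 = SEK 90,991.94
SEK 90,991.94 × 0.12590 = AUD 11,455.89
AUD 11,455.89 ÷ 0.018017 = INR 635,837.57
Profit = INR 635,837.57 − INR 629,000.00

Profit: INR 6,837.57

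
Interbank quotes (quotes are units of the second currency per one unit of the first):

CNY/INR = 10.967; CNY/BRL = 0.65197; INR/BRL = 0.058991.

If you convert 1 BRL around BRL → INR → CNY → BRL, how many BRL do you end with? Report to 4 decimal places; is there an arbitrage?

1.0078 (arbitrage exists)

Around BRL → INR → CNY → BRL: 1 ÷ 0.058991 ÷ 10.967 × 0.65197 = 1.007753
Product > 1; profitable direction is BRL → INR → CNY → BRL.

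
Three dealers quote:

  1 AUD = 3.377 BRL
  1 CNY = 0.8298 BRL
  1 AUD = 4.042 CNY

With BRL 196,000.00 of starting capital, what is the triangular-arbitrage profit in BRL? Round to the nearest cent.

Profit: BRL 1,341.03

Profitable loop is BRL → CNY → AUD → BRL:
BRL 196,000.00 ÷ 0.8298 = CNY 236,201.49
CNY 236,201.49 ÷ 4.042 = AUD 58,436.79
AUD 58,436.79 × 3.377 = BRL 197,341.03
Profit = BRL 197,341.03 − BRL 196,000.00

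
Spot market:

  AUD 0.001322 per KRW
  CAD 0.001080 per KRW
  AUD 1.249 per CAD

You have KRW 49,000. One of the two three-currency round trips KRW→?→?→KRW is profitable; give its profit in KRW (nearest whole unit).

Profit: KRW 998

Profitable loop is KRW → CAD → AUD → KRW:
KRW 49,000 × 0.001080 = CAD 52.92
CAD 52.92 × 1.249 = AUD 66.10
AUD 66.10 ÷ 0.001322 = KRW 49,998
Profit = KRW 49,998 − KRW 49,000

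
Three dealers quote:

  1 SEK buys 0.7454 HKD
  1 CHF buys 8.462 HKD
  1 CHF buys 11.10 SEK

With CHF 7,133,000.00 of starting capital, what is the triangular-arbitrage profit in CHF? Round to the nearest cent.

Profit: CHF 162,127.35

Profitable loop is CHF → HKD → SEK → CHF:
CHF 7,133,000.00 × 8.462 = HKD 60,359,446.00
HKD 60,359,446.00 ÷ 0.7454 = SEK 80,975,913.60
SEK 80,975,913.60 ÷ 11.10 = CHF 7,295,127.35
Profit = CHF 7,295,127.35 − CHF 7,133,000.00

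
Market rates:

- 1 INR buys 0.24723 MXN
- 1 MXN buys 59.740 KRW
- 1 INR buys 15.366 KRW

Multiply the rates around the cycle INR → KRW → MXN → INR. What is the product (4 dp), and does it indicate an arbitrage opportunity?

Around INR → KRW → MXN → INR: 1 × 15.366 ÷ 59.740 ÷ 0.24723 = 1.040386
Product > 1; profitable direction is INR → KRW → MXN → INR.

1.0404 (arbitrage exists)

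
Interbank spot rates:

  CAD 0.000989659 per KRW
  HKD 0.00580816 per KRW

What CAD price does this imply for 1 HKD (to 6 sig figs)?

1 HKD ÷ 0.00580816 = 172.172 KRW
172.172 KRW × 0.000989659 = 0.170391 CAD

HKD/CAD = 0.170391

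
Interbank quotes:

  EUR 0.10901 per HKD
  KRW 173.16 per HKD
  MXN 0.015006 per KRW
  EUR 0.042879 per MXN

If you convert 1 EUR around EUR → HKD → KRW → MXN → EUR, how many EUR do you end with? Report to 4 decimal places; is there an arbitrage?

Around EUR → HKD → KRW → MXN → EUR: 1 ÷ 0.10901 × 173.16 × 0.015006 × 0.042879 = 1.022094
Product > 1; profitable direction is EUR → HKD → KRW → MXN → EUR.

1.0221 (arbitrage exists)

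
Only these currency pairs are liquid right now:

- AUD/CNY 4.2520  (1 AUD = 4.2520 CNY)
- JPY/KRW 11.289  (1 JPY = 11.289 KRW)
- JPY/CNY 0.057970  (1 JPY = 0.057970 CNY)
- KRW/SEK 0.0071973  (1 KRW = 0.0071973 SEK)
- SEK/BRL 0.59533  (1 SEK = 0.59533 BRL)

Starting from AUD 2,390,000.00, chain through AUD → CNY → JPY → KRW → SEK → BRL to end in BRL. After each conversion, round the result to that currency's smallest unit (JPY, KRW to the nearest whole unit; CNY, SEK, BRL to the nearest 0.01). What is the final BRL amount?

BRL 8,479,508.96

AUD 2,390,000.00 × 4.2520 = CNY 10,162,280.00
CNY 10,162,280.00 ÷ 0.057970 = JPY 175,302,398
JPY 175,302,398 × 11.289 = KRW 1,978,988,771
KRW 1,978,988,771 × 0.0071973 = SEK 14,243,375.88
SEK 14,243,375.88 × 0.59533 = BRL 8,479,508.96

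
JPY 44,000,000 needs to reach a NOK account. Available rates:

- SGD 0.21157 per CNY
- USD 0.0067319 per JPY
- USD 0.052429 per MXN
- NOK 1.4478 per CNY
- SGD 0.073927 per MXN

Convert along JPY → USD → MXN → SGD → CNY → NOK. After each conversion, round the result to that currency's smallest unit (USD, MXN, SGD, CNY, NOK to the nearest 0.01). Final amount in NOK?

NOK 2,858,092.83

JPY 44,000,000 × 0.0067319 = USD 296,203.60
USD 296,203.60 ÷ 0.052429 = MXN 5,649,613.76
MXN 5,649,613.76 × 0.073927 = SGD 417,659.00
SGD 417,659.00 ÷ 0.21157 = CNY 1,974,093.68
CNY 1,974,093.68 × 1.4478 = NOK 2,858,092.83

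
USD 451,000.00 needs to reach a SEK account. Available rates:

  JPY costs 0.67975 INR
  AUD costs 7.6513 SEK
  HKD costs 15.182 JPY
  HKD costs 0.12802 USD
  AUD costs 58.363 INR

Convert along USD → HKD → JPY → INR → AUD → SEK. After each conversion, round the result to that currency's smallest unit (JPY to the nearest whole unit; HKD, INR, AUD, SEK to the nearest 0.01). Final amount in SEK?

SEK 4,766,225.07

USD 451,000.00 ÷ 0.12802 = HKD 3,522,887.05
HKD 3,522,887.05 × 15.182 = JPY 53,484,471
JPY 53,484,471 × 0.67975 = INR 36,356,069.16
INR 36,356,069.16 ÷ 58.363 = AUD 622,930.10
AUD 622,930.10 × 7.6513 = SEK 4,766,225.07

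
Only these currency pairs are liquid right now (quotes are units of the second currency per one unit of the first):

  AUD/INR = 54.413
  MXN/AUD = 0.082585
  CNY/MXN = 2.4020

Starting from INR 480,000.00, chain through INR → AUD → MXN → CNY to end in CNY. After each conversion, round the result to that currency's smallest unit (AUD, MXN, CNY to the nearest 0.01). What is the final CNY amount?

CNY 44,469.71

INR 480,000.00 ÷ 54.413 = AUD 8,821.42
AUD 8,821.42 ÷ 0.082585 = MXN 106,816.25
MXN 106,816.25 ÷ 2.4020 = CNY 44,469.71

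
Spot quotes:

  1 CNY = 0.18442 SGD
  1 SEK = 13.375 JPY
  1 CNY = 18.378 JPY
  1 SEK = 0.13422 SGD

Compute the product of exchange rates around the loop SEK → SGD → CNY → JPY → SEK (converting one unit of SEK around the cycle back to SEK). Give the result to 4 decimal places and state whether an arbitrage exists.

1.0000 (no arbitrage)

Around SEK → SGD → CNY → JPY → SEK: 1 × 0.13422 ÷ 0.18442 × 18.378 ÷ 13.375 = 1.000031
Product ≈ 1 (deviation 0.003%, within rounding noise).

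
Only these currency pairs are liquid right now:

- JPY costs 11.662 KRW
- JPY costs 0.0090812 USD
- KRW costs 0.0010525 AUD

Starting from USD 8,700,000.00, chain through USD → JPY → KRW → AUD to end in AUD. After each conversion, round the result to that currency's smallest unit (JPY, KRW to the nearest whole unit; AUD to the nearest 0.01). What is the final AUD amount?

USD 8,700,000.00 ÷ 0.0090812 = JPY 958,023,169
JPY 958,023,169 × 11.662 = KRW 11,172,466,197
KRW 11,172,466,197 × 0.0010525 = AUD 11,759,020.67

AUD 11,759,020.67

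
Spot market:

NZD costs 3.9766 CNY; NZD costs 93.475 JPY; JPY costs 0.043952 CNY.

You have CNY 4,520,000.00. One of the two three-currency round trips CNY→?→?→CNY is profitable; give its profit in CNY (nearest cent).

Profitable loop is CNY → NZD → JPY → CNY:
CNY 4,520,000.00 ÷ 3.9766 = NZD 1,136,649.40
NZD 1,136,649.40 × 93.475 = JPY 106,248,303
JPY 106,248,303 × 0.043952 = CNY 4,669,825.39
Profit = CNY 4,669,825.39 − CNY 4,520,000.00

Profit: CNY 149,825.39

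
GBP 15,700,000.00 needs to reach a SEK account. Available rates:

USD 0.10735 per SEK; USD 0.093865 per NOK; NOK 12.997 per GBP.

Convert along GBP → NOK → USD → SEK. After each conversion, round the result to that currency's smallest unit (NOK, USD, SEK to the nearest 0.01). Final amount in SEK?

SEK 178,420,358.27

GBP 15,700,000.00 × 12.997 = NOK 204,052,900.00
NOK 204,052,900.00 × 0.093865 = USD 19,153,425.46
USD 19,153,425.46 ÷ 0.10735 = SEK 178,420,358.27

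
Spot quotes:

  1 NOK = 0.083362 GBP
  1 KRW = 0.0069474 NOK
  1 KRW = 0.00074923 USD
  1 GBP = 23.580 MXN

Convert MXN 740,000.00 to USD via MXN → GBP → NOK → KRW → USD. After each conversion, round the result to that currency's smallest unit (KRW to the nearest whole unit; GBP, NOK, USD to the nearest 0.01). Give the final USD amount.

USD 40,598.75

MXN 740,000.00 ÷ 23.580 = GBP 31,382.53
GBP 31,382.53 ÷ 0.083362 = NOK 376,460.86
NOK 376,460.86 ÷ 0.0069474 = KRW 54,187,302
KRW 54,187,302 × 0.00074923 = USD 40,598.75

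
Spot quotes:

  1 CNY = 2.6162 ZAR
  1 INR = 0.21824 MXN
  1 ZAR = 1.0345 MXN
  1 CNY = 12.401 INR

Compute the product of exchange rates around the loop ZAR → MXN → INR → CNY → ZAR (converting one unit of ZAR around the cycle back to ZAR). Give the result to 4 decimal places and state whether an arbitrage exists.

Around ZAR → MXN → INR → CNY → ZAR: 1 × 1.0345 ÷ 0.21824 ÷ 12.401 × 2.6162 = 1.000024
Product ≈ 1 (deviation 0.002%, within rounding noise).

1.0000 (no arbitrage)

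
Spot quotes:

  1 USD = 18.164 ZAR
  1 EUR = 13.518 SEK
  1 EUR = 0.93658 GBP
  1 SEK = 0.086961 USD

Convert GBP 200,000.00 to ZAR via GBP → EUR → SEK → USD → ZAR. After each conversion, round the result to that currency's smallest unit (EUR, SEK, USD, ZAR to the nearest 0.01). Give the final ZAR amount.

ZAR 4,559,671.68

GBP 200,000.00 ÷ 0.93658 = EUR 213,542.89
EUR 213,542.89 × 13.518 = SEK 2,886,672.79
SEK 2,886,672.79 × 0.086961 = USD 251,027.95
USD 251,027.95 × 18.164 = ZAR 4,559,671.68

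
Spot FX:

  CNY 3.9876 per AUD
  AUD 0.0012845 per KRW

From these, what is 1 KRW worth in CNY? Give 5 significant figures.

KRW/CNY = 0.0051221

1 KRW × 0.0012845 = 0.0012845 AUD
0.0012845 AUD × 3.9876 = 0.00512207 CNY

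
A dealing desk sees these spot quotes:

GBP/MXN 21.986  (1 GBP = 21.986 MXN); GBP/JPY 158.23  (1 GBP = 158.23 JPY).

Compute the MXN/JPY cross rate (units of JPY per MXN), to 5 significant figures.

MXN/JPY = 7.1969

1 MXN ÷ 21.986 = 0.0454835 GBP
0.0454835 GBP × 158.23 = 7.19685 JPY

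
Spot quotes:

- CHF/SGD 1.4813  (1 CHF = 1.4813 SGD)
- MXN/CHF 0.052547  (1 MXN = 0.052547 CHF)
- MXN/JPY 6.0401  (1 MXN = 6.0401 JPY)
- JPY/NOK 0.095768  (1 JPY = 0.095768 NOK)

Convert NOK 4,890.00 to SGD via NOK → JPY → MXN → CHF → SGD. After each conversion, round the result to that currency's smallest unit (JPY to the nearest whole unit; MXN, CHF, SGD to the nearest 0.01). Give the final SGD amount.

SGD 658.01

NOK 4,890.00 ÷ 0.095768 = JPY 51,061
JPY 51,061 ÷ 6.0401 = MXN 8,453.67
MXN 8,453.67 × 0.052547 = CHF 444.21
CHF 444.21 × 1.4813 = SGD 658.01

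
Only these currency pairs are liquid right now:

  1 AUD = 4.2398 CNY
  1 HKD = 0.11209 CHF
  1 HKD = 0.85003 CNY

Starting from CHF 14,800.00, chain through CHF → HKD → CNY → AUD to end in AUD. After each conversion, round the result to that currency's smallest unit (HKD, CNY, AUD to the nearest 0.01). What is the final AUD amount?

CHF 14,800.00 ÷ 0.11209 = HKD 132,036.76
HKD 132,036.76 × 0.85003 = CNY 112,235.21
CNY 112,235.21 ÷ 4.2398 = AUD 26,471.82

AUD 26,471.82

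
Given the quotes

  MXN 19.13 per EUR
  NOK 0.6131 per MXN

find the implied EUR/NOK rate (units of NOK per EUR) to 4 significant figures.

EUR/NOK = 11.73

1 EUR × 19.13 = 19.13 MXN
19.13 MXN × 0.6131 = 11.7286 NOK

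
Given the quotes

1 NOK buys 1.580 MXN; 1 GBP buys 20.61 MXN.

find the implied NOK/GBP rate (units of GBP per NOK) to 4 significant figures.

1 NOK × 1.580 = 1.58 MXN
1.58 MXN ÷ 20.61 = 0.0766618 GBP

NOK/GBP = 0.07666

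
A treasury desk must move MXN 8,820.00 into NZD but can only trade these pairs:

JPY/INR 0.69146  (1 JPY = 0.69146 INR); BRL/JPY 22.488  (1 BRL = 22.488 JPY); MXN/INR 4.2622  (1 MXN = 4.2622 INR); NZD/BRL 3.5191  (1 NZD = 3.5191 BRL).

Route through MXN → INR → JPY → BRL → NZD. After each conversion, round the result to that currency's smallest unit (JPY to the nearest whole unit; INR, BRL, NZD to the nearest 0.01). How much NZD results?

NZD 686.99

MXN 8,820.00 × 4.2622 = INR 37,592.60
INR 37,592.60 ÷ 0.69146 = JPY 54,367
JPY 54,367 ÷ 22.488 = BRL 2,417.60
BRL 2,417.60 ÷ 3.5191 = NZD 686.99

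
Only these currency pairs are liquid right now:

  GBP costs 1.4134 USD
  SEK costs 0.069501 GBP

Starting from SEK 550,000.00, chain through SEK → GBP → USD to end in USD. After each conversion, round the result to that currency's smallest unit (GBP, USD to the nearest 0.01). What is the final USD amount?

SEK 550,000.00 × 0.069501 = GBP 38,225.55
GBP 38,225.55 × 1.4134 = USD 54,027.99

USD 54,027.99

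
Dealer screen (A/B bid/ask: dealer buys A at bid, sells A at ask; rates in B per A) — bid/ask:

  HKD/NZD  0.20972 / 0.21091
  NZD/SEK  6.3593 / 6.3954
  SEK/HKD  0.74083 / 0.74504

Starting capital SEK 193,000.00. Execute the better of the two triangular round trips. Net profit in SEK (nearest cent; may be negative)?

Net result: SEK -950.65 (no profitable arbitrage after spreads)

Best loop SEK → NZD → HKD → SEK:
SEK 193,000.00 ÷ 6.3954 (buy NZD at ask) = NZD 30,177.94
NZD 30,177.94 ÷ 0.21091 (buy HKD at ask) = HKD 143,084.45
HKD 143,084.45 ÷ 0.74504 (buy SEK at ask) = SEK 192,049.35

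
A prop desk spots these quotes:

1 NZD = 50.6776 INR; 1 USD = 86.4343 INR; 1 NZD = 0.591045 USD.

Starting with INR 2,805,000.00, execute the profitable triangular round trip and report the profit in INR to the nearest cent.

Profit: INR 22,635.94

Profitable loop is INR → NZD → USD → INR:
INR 2,805,000.00 ÷ 50.6776 = NZD 55,349.90
NZD 55,349.90 × 0.591045 = USD 32,714.28
USD 32,714.28 × 86.4343 = INR 2,827,635.94
Profit = INR 2,827,635.94 − INR 2,805,000.00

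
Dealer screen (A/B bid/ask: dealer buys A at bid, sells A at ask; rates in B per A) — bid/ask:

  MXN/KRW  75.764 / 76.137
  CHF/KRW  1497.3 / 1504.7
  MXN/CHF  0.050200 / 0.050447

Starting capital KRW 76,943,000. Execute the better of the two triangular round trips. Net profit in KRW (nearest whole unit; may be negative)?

Net result: KRW -145,560 (no profitable arbitrage after spreads)

Best loop KRW → CHF → MXN → KRW:
KRW 76,943,000 ÷ 1504.7 (buy CHF at ask) = CHF 51,135.11
CHF 51,135.11 ÷ 0.050447 (buy MXN at ask) = MXN 1,013,640.26
MXN 1,013,640.26 × 75.764 (sell MXN at bid) = KRW 76,797,440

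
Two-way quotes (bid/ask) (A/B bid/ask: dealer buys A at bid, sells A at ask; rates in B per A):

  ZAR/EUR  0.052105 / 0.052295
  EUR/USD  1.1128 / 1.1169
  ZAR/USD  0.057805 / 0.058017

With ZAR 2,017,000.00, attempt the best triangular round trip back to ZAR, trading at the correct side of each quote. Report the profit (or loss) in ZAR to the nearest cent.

Net result: ZAR -1,201.36 (no profitable arbitrage after spreads)

Best loop ZAR → EUR → USD → ZAR:
ZAR 2,017,000.00 × 0.052105 (sell ZAR at bid) = EUR 105,095.79
EUR 105,095.79 × 1.1128 (sell EUR at bid) = USD 116,950.59
USD 116,950.59 ÷ 0.058017 (buy ZAR at ask) = ZAR 2,015,798.64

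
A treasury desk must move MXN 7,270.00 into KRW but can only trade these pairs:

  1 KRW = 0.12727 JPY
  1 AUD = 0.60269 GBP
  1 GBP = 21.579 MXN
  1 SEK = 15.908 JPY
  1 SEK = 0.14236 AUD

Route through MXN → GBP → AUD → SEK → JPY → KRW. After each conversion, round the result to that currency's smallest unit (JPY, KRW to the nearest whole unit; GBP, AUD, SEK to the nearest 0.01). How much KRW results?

KRW 490,799

MXN 7,270.00 ÷ 21.579 = GBP 336.90
GBP 336.90 ÷ 0.60269 = AUD 558.99
AUD 558.99 ÷ 0.14236 = SEK 3,926.59
SEK 3,926.59 × 15.908 = JPY 62,464
JPY 62,464 ÷ 0.12727 = KRW 490,799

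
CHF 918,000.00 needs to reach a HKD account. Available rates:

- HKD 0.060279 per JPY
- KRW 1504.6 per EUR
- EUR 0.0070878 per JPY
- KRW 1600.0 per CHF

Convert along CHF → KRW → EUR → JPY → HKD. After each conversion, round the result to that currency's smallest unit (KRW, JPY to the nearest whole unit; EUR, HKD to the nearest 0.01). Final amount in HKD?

HKD 8,302,257.35

CHF 918,000.00 × 1600.0 = KRW 1,468,800,000
KRW 1,468,800,000 ÷ 1504.6 = EUR 976,206.30
EUR 976,206.30 ÷ 0.0070878 = JPY 137,730,509
JPY 137,730,509 × 0.060279 = HKD 8,302,257.35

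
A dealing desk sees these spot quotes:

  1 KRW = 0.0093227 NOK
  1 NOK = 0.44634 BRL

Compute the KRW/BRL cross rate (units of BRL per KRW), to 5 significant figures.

1 KRW × 0.0093227 = 0.0093227 NOK
0.0093227 NOK × 0.44634 = 0.00416109 BRL

KRW/BRL = 0.0041611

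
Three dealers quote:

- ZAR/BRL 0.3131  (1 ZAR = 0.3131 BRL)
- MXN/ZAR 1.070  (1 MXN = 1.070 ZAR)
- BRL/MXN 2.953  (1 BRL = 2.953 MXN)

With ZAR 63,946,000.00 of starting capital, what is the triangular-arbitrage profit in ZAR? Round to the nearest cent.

Profit: ZAR 691,282.75

Profitable loop is ZAR → MXN → BRL → ZAR:
ZAR 63,946,000.00 ÷ 1.070 = MXN 59,762,616.82
MXN 59,762,616.82 ÷ 2.953 = BRL 20,237,933.23
BRL 20,237,933.23 ÷ 0.3131 = ZAR 64,637,282.75
Profit = ZAR 64,637,282.75 − ZAR 63,946,000.00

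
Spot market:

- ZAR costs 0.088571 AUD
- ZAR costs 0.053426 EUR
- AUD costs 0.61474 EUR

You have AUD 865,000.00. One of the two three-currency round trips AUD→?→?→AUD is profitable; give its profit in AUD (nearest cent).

Profit: AUD 16,549.02

Profitable loop is AUD → EUR → ZAR → AUD:
AUD 865,000.00 × 0.61474 = EUR 531,750.10
EUR 531,750.10 ÷ 0.053426 = ZAR 9,953,021.00
ZAR 9,953,021.00 × 0.088571 = AUD 881,549.02
Profit = AUD 881,549.02 − AUD 865,000.00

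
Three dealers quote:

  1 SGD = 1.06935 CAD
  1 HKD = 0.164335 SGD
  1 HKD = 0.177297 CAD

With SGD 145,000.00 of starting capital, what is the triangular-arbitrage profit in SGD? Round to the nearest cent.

Profit: SGD 1,291.62

Profitable loop is SGD → HKD → CAD → SGD:
SGD 145,000.00 ÷ 0.164335 = HKD 882,343.99
HKD 882,343.99 × 0.177297 = CAD 156,436.94
CAD 156,436.94 ÷ 1.06935 = SGD 146,291.62
Profit = SGD 146,291.62 − SGD 145,000.00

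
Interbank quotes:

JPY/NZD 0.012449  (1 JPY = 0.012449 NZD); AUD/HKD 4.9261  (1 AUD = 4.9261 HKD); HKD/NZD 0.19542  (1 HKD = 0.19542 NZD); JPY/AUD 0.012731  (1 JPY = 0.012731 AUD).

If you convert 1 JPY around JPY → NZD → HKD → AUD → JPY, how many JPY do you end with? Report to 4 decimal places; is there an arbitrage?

1.0158 (arbitrage exists)

Around JPY → NZD → HKD → AUD → JPY: 1 × 0.012449 ÷ 0.19542 ÷ 4.9261 ÷ 0.012731 = 1.015780
Product > 1; profitable direction is JPY → NZD → HKD → AUD → JPY.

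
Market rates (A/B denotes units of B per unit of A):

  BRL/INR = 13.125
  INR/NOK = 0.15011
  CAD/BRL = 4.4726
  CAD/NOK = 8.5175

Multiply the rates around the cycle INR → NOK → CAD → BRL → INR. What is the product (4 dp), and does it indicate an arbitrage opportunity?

1.0346 (arbitrage exists)

Around INR → NOK → CAD → BRL → INR: 1 × 0.15011 ÷ 8.5175 × 4.4726 × 13.125 = 1.034563
Product > 1; profitable direction is INR → NOK → CAD → BRL → INR.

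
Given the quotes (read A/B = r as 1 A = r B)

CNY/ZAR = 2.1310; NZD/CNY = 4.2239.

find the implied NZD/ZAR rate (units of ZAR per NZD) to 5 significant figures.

NZD/ZAR = 9.0011

1 NZD × 4.2239 = 4.2239 CNY
4.2239 CNY × 2.1310 = 9.00113 ZAR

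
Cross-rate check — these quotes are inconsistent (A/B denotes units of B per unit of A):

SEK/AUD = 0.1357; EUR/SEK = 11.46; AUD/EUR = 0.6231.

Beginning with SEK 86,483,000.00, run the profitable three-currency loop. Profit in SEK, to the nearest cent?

Profit: SEK 2,767,062.69

Profitable loop is SEK → EUR → AUD → SEK:
SEK 86,483,000.00 ÷ 11.46 = EUR 7,546,509.60
EUR 7,546,509.60 ÷ 0.6231 = AUD 12,111,233.51
AUD 12,111,233.51 ÷ 0.1357 = SEK 89,250,062.69
Profit = SEK 89,250,062.69 − SEK 86,483,000.00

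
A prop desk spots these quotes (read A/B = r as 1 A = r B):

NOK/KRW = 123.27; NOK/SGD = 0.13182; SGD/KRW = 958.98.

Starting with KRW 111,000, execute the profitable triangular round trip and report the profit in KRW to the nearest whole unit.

Profitable loop is KRW → NOK → SGD → KRW:
KRW 111,000 ÷ 123.27 = NOK 900.46
NOK 900.46 × 0.13182 = SGD 118.70
SGD 118.70 × 958.98 = KRW 113,830
Profit = KRW 113,830 − KRW 111,000

Profit: KRW 2,830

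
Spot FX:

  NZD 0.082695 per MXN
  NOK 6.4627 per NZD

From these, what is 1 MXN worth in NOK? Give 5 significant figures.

MXN/NOK = 0.53443

1 MXN × 0.082695 = 0.082695 NZD
0.082695 NZD × 6.4627 = 0.534433 NOK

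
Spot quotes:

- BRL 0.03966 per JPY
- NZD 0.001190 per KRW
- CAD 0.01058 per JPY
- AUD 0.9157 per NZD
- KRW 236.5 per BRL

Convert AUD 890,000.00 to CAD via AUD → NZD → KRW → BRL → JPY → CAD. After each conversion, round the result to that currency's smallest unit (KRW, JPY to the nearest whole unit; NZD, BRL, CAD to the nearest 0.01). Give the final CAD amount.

AUD 890,000.00 ÷ 0.9157 = NZD 971,934.04
NZD 971,934.04 ÷ 0.001190 = KRW 816,751,294
KRW 816,751,294 ÷ 236.5 = BRL 3,453,493.84
BRL 3,453,493.84 ÷ 0.03966 = JPY 87,077,505
JPY 87,077,505 × 0.01058 = CAD 921,280.00

CAD 921,280.00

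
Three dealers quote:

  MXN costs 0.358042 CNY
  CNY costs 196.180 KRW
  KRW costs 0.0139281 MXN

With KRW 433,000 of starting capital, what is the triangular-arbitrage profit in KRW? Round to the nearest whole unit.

Profit: KRW 9,596

Profitable loop is KRW → CNY → MXN → KRW:
KRW 433,000 ÷ 196.180 = CNY 2,207.16
CNY 2,207.16 ÷ 0.358042 = MXN 6,164.52
MXN 6,164.52 ÷ 0.0139281 = KRW 442,596
Profit = KRW 442,596 − KRW 433,000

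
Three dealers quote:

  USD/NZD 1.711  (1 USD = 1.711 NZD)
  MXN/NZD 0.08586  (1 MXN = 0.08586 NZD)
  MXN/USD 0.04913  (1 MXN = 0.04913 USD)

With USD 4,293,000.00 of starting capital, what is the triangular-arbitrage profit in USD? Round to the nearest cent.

Profitable loop is USD → MXN → NZD → USD:
USD 4,293,000.00 ÷ 0.04913 = MXN 87,380,419.30
MXN 87,380,419.30 × 0.08586 = NZD 7,502,482.80
NZD 7,502,482.80 ÷ 1.711 = USD 4,384,852.60
Profit = USD 4,384,852.60 − USD 4,293,000.00

Profit: USD 91,852.60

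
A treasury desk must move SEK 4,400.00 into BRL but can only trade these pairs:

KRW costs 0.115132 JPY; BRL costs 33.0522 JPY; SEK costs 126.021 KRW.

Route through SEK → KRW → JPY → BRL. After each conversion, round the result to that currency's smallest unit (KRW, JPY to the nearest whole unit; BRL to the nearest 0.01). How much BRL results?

SEK 4,400.00 × 126.021 = KRW 554,492
KRW 554,492 × 0.115132 = JPY 63,840
JPY 63,840 ÷ 33.0522 = BRL 1,931.49

BRL 1,931.49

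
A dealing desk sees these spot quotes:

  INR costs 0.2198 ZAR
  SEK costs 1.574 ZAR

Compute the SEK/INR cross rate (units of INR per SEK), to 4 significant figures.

SEK/INR = 7.161

1 SEK × 1.574 = 1.574 ZAR
1.574 ZAR ÷ 0.2198 = 7.16106 INR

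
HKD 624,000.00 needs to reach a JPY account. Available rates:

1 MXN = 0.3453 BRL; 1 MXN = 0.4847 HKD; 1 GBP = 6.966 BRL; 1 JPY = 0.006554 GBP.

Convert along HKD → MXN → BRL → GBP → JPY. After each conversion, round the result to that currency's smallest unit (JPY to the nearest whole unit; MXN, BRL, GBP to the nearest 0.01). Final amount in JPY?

JPY 9,736,845

HKD 624,000.00 ÷ 0.4847 = MXN 1,287,394.26
MXN 1,287,394.26 × 0.3453 = BRL 444,537.24
BRL 444,537.24 ÷ 6.966 = GBP 63,815.28
GBP 63,815.28 ÷ 0.006554 = JPY 9,736,845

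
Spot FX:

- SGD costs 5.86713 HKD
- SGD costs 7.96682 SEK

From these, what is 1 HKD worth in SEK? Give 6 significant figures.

1 HKD ÷ 5.86713 = 0.170441 SGD
0.170441 SGD × 7.96682 = 1.35787 SEK

HKD/SEK = 1.35787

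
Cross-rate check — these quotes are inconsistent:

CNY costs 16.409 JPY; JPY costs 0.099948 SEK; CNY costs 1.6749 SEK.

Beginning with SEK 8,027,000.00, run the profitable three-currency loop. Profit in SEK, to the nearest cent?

Profitable loop is SEK → JPY → CNY → SEK:
SEK 8,027,000.00 ÷ 0.099948 = JPY 80,311,762
JPY 80,311,762 ÷ 16.409 = CNY 4,894,372.73
CNY 4,894,372.73 × 1.6749 = SEK 8,197,584.88
Profit = SEK 8,197,584.88 − SEK 8,027,000.00

Profit: SEK 170,584.88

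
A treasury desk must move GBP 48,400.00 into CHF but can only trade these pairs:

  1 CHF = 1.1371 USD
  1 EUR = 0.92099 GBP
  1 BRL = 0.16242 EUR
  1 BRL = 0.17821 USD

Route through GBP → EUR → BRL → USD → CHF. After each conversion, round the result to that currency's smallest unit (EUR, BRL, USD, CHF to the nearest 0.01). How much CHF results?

CHF 50,708.92

GBP 48,400.00 ÷ 0.92099 = EUR 52,552.14
EUR 52,552.14 ÷ 0.16242 = BRL 323,557.07
BRL 323,557.07 × 0.17821 = USD 57,661.11
USD 57,661.11 ÷ 1.1371 = CHF 50,708.92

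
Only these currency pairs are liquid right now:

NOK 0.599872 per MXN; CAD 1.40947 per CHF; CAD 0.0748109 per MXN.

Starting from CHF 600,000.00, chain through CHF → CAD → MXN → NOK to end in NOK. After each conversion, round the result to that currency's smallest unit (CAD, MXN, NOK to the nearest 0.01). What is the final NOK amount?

CHF 600,000.00 × 1.40947 = CAD 845,682.00
CAD 845,682.00 ÷ 0.0748109 = MXN 11,304,261.81
MXN 11,304,261.81 × 0.599872 = NOK 6,781,110.14

NOK 6,781,110.14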